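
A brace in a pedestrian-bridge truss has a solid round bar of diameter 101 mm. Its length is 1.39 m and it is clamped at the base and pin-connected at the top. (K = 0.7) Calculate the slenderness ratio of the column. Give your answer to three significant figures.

λ ≈ 38.5

For a solid circle r = d/4 = 101/4 = 25.25 mm
L_e = K·L = 0.7 × 1.39 m = 0.9730 m = 973.00 mm
λ = L_e / r_min = 973.00 / 25.25 = 38.5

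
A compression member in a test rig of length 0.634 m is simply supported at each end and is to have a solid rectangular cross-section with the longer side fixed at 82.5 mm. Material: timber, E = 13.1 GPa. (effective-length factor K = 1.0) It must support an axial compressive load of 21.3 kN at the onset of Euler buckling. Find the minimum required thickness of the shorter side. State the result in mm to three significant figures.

L_e = K·L = 1 × 0.634 = 0.6340 m
Required I = P_cr·L_e²/(π²E) = 2.130×10^4 × 0.6340² / (π² × 1.31×10^10) = 6.622×10^-8 m⁴
I_req = 6.622×10^4 mm⁴
Rectangle, weak axis: I_min = h·b³/12 with h = 82.5 mm fixed  ⇒  b = (12I/h)^(1/3) = 21.3 mm

b ≈ 21.3 mm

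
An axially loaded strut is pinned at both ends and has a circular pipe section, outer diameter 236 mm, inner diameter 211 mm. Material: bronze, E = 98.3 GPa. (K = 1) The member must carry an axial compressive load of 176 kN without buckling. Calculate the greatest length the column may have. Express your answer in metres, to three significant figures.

d_o = 236 mm, d_i = 211 mm
I = π(d_o⁴ − d_i⁴)/64 = π(236⁴ − 211.0⁴)/64 = 5.497×10^7 mm⁴
I = 5.497×10^-5 m⁴
At the buckling limit P_cr = P = 1.760×10^5 N
From P_cr = π²EI/(K·L)²:  L = (1/K)·√(π²EI/P_cr) = (1/1)·√(π²×9.83×10^10×5.497×10^-5/1.760×10^5)
L = 17.4 m

L_max ≈ 17.4 m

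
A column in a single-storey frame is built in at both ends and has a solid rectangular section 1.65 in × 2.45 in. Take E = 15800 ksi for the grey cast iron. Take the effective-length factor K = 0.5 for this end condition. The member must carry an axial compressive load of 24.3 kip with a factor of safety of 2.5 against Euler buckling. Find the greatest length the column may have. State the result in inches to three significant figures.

Buckling occurs about the weak axis: I_min = h·b³/12 with b = 1.65 in (the shorter side).
I_min = 2.45×1.65³/12 = 0.9171 in⁴
Required critical load P_cr = n·P = 2.5 × 24.3 = 60.75 kip = 6.075×10^4 lb
From P_cr = π²EI/(K·L)²:  L = (1/K)·√(π²EI/P_cr) = (1/0.5)·√(π²×1.58×10^7×0.9171/6.075×10^4)
L = 97.0 in

L_max ≈ 97.0 in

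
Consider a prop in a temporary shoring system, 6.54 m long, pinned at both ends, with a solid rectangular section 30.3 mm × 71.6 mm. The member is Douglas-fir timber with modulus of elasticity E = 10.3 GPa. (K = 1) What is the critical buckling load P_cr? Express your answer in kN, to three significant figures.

P_cr ≈ 0.394 kN

Buckling occurs about the weak axis: I_min = h·b³/12 with b = 30.3 mm (the shorter side).
I_min = 71.6×30.3³/12 = 1.660×10^5 mm⁴
I = 1.660×10^5 mm⁴ = 1.660×10^-7 m⁴
Effective length L_e = K·L = 1 × 6.54 = 6.540 m
P_cr = π²EI / L_e² = π² × 10.3×10⁹ × 1.660×10^-7 / 6.540² = 394.5 N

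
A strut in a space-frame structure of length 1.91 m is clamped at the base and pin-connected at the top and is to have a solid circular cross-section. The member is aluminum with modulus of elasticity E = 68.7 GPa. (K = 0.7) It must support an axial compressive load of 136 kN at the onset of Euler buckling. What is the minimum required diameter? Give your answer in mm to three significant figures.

d ≈ 52.0 mm

L_e = K·L = 0.7 × 1.91 = 1.337 m
Required I = P_cr·L_e²/(π²E) = 1.360×10^5 × 1.337² / (π² × 6.87×10^10) = 3.585×10^-7 m⁴
I_req = 3.585×10^5 mm⁴
Solid circle: I = πd⁴/64  ⇒  d = (64I/π)^(1/4) = (64×3.585×10^5/π)^(1/4) = 52.0 mm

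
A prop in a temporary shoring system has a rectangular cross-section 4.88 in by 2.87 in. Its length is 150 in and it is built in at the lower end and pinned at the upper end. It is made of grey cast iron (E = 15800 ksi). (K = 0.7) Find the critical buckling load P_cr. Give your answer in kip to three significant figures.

P_cr ≈ 136 kip

Buckling occurs about the weak axis: I_min = h·b³/12 with b = 2.87 in (the shorter side).
I_min = 4.88×2.87³/12 = 9.614 in⁴
Effective length L_e = K·L = 0.7 × 150 = 105.0 in
P_cr = π²EI / L_e² = π² × 15800×10³ × 9.614 / 105.0² = 1.360×10^5 lb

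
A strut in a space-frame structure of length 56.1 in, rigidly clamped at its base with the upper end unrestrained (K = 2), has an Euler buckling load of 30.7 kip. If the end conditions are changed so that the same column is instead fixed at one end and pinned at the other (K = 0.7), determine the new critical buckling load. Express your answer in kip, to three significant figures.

P_cr ∝ 1/K², so P_cr,new = P_cr,old × (K_old/K_new)² = 30.7 × (2/0.7)²
= 30.7 × 8.163 = 251 kip

P_cr ≈ 251 kip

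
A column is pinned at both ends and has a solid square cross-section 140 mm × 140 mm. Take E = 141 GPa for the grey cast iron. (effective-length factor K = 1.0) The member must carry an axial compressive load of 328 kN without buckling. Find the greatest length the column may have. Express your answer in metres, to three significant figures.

I = a⁴/12 = 140⁴/12 = 3.201×10^7 mm⁴
I = 3.201×10^-5 m⁴
At the buckling limit P_cr = P = 3.280×10^5 N
From P_cr = π²EI/(K·L)²:  L = (1/K)·√(π²EI/P_cr) = (1/1)·√(π²×1.41×10^11×3.201×10^-5/3.280×10^5)
L = 11.7 m

L_max ≈ 11.7 m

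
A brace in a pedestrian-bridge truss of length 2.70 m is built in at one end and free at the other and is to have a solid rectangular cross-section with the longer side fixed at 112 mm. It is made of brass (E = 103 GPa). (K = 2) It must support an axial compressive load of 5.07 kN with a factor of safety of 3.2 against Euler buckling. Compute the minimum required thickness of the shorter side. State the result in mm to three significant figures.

Required P_cr = n·P = 3.2 × 5.07 = 16.22 kN
L_e = K·L = 2 × 2.70 = 5.400 m
Required I = P_cr·L_e²/(π²E) = 1.622×10^4 × 5.400² / (π² × 1.03×10^11) = 4.654×10^-7 m⁴
I_req = 4.654×10^5 mm⁴
Rectangle, weak axis: I_min = h·b³/12 with h = 112 mm fixed  ⇒  b = (12I/h)^(1/3) = 36.8 mm

b ≈ 36.8 mm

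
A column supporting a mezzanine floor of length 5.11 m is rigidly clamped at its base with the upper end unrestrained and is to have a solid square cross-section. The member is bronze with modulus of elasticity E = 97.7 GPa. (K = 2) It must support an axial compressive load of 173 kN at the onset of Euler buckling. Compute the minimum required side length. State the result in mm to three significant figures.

a ≈ 122 mm

L_e = K·L = 2 × 5.11 = 10.22 m
Required I = P_cr·L_e²/(π²E) = 1.730×10^5 × 10.22² / (π² × 9.77×10^10) = 1.874×10^-5 m⁴
I_req = 1.874×10^7 mm⁴
Solid square: I = a⁴/12  ⇒  a = (12I)^(1/4) = (12×1.874×10^7)^(1/4) = 122 mm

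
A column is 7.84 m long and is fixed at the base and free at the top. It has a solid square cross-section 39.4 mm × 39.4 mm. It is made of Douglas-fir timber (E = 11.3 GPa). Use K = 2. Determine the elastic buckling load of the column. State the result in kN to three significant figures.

P_cr ≈ 0.0911 kN

I = a⁴/12 = 39.4⁴/12 = 2.008×10^5 mm⁴
I = 2.008×10^5 mm⁴ = 2.008×10^-7 m⁴
Effective length L_e = K·L = 2 × 7.84 = 15.68 m
P_cr = π²EI / L_e² = π² × 11.3×10⁹ × 2.008×10^-7 / 15.68² = 91.09 N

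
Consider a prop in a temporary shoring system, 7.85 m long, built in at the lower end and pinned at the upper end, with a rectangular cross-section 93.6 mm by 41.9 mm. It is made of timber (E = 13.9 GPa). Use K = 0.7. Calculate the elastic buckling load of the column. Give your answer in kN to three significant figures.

Buckling occurs about the weak axis: I_min = h·b³/12 with b = 41.9 mm (the shorter side).
I_min = 93.6×41.9³/12 = 5.738×10^5 mm⁴
I = 5.738×10^5 mm⁴ = 5.738×10^-7 m⁴
Effective length L_e = K·L = 0.7 × 7.85 = 5.495 m
P_cr = π²EI / L_e² = π² × 13.9×10⁹ × 5.738×10^-7 / 5.495² = 2.607×10^3 N

P_cr ≈ 2.61 kN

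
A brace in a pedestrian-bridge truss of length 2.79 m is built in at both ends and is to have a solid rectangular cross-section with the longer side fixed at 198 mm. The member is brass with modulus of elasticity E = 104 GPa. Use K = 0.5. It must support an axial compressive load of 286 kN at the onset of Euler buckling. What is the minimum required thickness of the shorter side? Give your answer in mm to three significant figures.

b ≈ 32.0 mm

L_e = K·L = 0.5 × 2.79 = 1.395 m
Required I = P_cr·L_e²/(π²E) = 2.860×10^5 × 1.395² / (π² × 1.04×10^11) = 5.422×10^-7 m⁴
I_req = 5.422×10^5 mm⁴
Rectangle, weak axis: I_min = h·b³/12 with h = 198 mm fixed  ⇒  b = (12I/h)^(1/3) = 32.0 mm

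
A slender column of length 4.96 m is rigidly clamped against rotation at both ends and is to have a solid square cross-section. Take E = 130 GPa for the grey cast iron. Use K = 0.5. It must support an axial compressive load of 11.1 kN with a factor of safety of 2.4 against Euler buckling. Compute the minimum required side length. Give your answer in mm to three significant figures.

Required P_cr = n·P = 2.4 × 11.1 = 26.64 kN
L_e = K·L = 0.5 × 4.96 = 2.480 m
Required I = P_cr·L_e²/(π²E) = 2.664×10^4 × 2.480² / (π² × 1.30×10^11) = 1.277×10^-7 m⁴
I_req = 1.277×10^5 mm⁴
Solid square: I = a⁴/12  ⇒  a = (12I)^(1/4) = (12×1.277×10^5)^(1/4) = 35.2 mm

a ≈ 35.2 mm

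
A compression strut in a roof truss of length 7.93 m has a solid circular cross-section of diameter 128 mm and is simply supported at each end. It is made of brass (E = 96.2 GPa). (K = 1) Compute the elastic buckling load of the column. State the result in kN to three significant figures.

P_cr ≈ 199 kN

I = πd⁴/64 = π×128⁴/64 = 1.318×10^7 mm⁴
I = 1.318×10^7 mm⁴ = 1.318×10^-5 m⁴
Effective length L_e = K·L = 1 × 7.93 = 7.930 m
P_cr = π²EI / L_e² = π² × 96.2×10⁹ × 1.318×10^-5 / 7.930² = 1.989×10^5 N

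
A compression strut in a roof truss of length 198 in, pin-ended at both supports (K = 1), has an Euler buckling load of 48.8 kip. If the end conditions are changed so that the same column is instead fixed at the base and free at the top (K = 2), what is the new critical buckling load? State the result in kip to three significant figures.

P_cr ≈ 12.2 kip

P_cr ∝ 1/K², so P_cr,new = P_cr,old × (K_old/K_new)² = 48.8 × (1/2)²
= 48.8 × 0.2500 = 12.2 kip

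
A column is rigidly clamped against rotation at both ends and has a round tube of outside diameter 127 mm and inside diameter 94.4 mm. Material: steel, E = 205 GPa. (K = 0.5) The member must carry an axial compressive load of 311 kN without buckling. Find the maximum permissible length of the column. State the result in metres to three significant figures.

d_o = 127 mm, d_i = 94.4 mm
I = π(d_o⁴ − d_i⁴)/64 = π(127⁴ − 94.40⁴)/64 = 8.872×10^6 mm⁴
I = 8.872×10^-6 m⁴
At the buckling limit P_cr = P = 3.110×10^5 N
From P_cr = π²EI/(K·L)²:  L = (1/K)·√(π²EI/P_cr) = (1/0.5)·√(π²×2.05×10^11×8.872×10^-6/3.110×10^5)
L = 15.2 m

L_max ≈ 15.2 m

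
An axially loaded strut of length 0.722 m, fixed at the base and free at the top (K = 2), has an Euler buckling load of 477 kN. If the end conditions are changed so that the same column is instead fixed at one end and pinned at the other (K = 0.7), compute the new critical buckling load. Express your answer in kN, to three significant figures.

P_cr ≈ 3890 kN

P_cr ∝ 1/K², so P_cr,new = P_cr,old × (K_old/K_new)² = 477 × (2/0.7)²
= 477 × 8.163 = 3890 kN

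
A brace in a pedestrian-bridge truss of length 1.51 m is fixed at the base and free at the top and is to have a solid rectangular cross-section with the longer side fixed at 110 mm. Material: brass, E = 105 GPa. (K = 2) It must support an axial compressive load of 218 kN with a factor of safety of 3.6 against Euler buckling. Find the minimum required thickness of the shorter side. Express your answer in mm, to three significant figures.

Required P_cr = n·P = 3.6 × 218 = 784.8 kN
L_e = K·L = 2 × 1.51 = 3.020 m
Required I = P_cr·L_e²/(π²E) = 7.848×10^5 × 3.020² / (π² × 1.05×10^11) = 6.907×10^-6 m⁴
I_req = 6.907×10^6 mm⁴
Rectangle, weak axis: I_min = h·b³/12 with h = 110 mm fixed  ⇒  b = (12I/h)^(1/3) = 91.0 mm

b ≈ 91.0 mm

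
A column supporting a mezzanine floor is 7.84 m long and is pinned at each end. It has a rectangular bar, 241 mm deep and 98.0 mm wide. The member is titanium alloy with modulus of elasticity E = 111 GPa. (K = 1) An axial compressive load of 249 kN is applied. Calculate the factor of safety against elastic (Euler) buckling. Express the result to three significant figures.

Buckling occurs about the weak axis: I_min = h·b³/12 with b = 98.0 mm (the shorter side).
I_min = 241×98.0³/12 = 1.890×10^7 mm⁴
I = 1.890×10^7 mm⁴ = 1.890×10^-5 m⁴
Effective length L_e = K·L = 1 × 7.84 = 7.840 m
P_cr = π²EI / L_e² = π² × 111×10⁹ × 1.890×10^-5 / 7.840² = 3.369×10^5 N
Factor of safety n = P_cr / P = 336.90 / 249 = 1.35

n ≈ 1.35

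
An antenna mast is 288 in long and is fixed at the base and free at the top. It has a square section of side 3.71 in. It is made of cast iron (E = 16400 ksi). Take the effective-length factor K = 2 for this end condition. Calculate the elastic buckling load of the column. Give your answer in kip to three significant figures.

P_cr ≈ 7.70 kip

I = a⁴/12 = 3.71⁴/12 = 15.79 in⁴
Effective length L_e = K·L = 2 × 288 = 576.0 in
P_cr = π²EI / L_e² = π² × 16400×10³ × 15.79 / 576.0² = 7.702×10^3 lb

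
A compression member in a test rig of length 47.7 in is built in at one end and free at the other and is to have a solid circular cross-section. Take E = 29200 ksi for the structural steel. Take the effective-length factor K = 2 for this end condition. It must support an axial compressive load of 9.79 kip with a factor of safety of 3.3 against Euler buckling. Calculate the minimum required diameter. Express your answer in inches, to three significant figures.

d ≈ 2.14 in

Required P_cr = n·P = 3.3 × 9.79 = 32.31 kip
L_e = K·L = 2 × 47.7 = 95.40 in
Required I = P_cr·L_e²/(π²E) = 3.231×10^4 × 95.40² / (π² × 2.92×10^7) = 1.020 in⁴
Solid circle: I = πd⁴/64  ⇒  d = (64I/π)^(1/4) = (64×1.020/π)^(1/4) = 2.14 in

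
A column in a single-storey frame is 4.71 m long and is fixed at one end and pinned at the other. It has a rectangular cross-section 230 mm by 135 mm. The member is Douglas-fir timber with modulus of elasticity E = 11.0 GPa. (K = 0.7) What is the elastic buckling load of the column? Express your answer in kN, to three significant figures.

P_cr ≈ 471 kN

Buckling occurs about the weak axis: I_min = h·b³/12 with b = 135 mm (the shorter side).
I_min = 230×135³/12 = 4.716×10^7 mm⁴
I = 4.716×10^7 mm⁴ = 4.716×10^-5 m⁴
Effective length L_e = K·L = 0.7 × 4.71 = 3.297 m
P_cr = π²EI / L_e² = π² × 11.0×10⁹ × 4.716×10^-5 / 3.297² = 4.710×10^5 N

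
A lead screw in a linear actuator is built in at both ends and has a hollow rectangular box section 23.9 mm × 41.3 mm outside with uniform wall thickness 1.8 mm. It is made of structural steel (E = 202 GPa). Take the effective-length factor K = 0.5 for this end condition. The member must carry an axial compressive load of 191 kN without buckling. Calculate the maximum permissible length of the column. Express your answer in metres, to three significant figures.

L_max ≈ 0.930 m

Inner dimensions: h_i = 41.3 − 2×1.8 = 37.70 mm, b_i = 23.9 − 2×1.8 = 20.30 mm
Weak-axis I_min = (h_o·b_o³ − h_i·b_i³)/12 with b_o = 23.9, b_i = 20.30 mm (shorter outer/inner sides).
I_min = (41.3×23.9³ − 37.70×20.30³)/12 = 2.070×10^4 mm⁴
I = 2.070×10^-8 m⁴
At the buckling limit P_cr = P = 1.910×10^5 N
From P_cr = π²EI/(K·L)²:  L = (1/K)·√(π²EI/P_cr) = (1/0.5)·√(π²×2.02×10^11×2.070×10^-8/1.910×10^5)
L = 0.930 m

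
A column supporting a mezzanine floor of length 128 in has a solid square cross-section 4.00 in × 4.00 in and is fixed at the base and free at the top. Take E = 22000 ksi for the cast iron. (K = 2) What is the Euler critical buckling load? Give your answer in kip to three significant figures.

P_cr ≈ 70.7 kip

I = a⁴/12 = 4.00⁴/12 = 21.33 in⁴
Effective length L_e = K·L = 2 × 128 = 256.0 in
P_cr = π²EI / L_e² = π² × 22000×10³ × 21.33 / 256.0² = 7.068×10^4 lb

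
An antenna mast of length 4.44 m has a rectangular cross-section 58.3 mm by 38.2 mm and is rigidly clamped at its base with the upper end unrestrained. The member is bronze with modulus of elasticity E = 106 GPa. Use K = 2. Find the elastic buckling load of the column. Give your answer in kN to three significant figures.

P_cr ≈ 3.59 kN

Buckling occurs about the weak axis: I_min = h·b³/12 with b = 38.2 mm (the shorter side).
I_min = 58.3×38.2³/12 = 2.708×10^5 mm⁴
I = 2.708×10^5 mm⁴ = 2.708×10^-7 m⁴
Effective length L_e = K·L = 2 × 4.44 = 8.880 m
P_cr = π²EI / L_e² = π² × 106×10⁹ × 2.708×10^-7 / 8.880² = 3.593×10^3 N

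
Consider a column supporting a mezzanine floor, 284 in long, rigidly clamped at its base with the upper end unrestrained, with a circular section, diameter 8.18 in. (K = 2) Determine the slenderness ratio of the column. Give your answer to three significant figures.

For a solid circle r = d/4 = 8.18/4 = 2.045 in
L_e = K·L = 2 × 284 = 568.0 in
λ = L_e / r_min = 568.00 / 2.045 = 278

λ ≈ 278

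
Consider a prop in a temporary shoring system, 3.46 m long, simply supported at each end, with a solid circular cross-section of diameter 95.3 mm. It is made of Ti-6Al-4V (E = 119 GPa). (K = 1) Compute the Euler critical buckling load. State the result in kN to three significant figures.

P_cr ≈ 397 kN

I = πd⁴/64 = π×95.3⁴/64 = 4.049×10^6 mm⁴
I = 4.049×10^6 mm⁴ = 4.049×10^-6 m⁴
Effective length L_e = K·L = 1 × 3.46 = 3.460 m
P_cr = π²EI / L_e² = π² × 119×10⁹ × 4.049×10^-6 / 3.460² = 3.972×10^5 N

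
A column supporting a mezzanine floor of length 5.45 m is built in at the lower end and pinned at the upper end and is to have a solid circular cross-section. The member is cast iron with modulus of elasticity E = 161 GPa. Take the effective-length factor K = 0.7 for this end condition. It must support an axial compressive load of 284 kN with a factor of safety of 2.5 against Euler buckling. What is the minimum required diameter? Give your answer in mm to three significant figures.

d ≈ 107 mm

Required P_cr = n·P = 2.5 × 284 = 710.0 kN
L_e = K·L = 0.7 × 5.45 = 3.815 m
Required I = P_cr·L_e²/(π²E) = 7.100×10^5 × 3.815² / (π² × 1.61×10^11) = 6.503×10^-6 m⁴
I_req = 6.503×10^6 mm⁴
Solid circle: I = πd⁴/64  ⇒  d = (64I/π)^(1/4) = (64×6.503×10^6/π)^(1/4) = 107 mm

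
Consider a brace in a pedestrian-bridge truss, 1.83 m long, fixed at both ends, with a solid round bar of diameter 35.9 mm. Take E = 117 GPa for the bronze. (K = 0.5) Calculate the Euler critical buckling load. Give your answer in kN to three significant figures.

I = πd⁴/64 = π×35.9⁴/64 = 8.154×10^4 mm⁴
I = 8.154×10^4 mm⁴ = 8.154×10^-8 m⁴
Effective length L_e = K·L = 0.5 × 1.83 = 0.9150 m
P_cr = π²EI / L_e² = π² × 117×10⁹ × 8.154×10^-8 / 0.9150² = 1.125×10^5 N

P_cr ≈ 112 kN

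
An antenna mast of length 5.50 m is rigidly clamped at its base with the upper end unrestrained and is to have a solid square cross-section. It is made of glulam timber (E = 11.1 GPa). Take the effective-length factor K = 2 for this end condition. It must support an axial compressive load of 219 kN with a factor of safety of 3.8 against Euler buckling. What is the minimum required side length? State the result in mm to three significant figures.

Required P_cr = n·P = 3.8 × 219 = 832.2 kN
L_e = K·L = 2 × 5.50 = 11.00 m
Required I = P_cr·L_e²/(π²E) = 8.322×10^5 × 11.00² / (π² × 1.11×10^10) = 9.192×10^-4 m⁴
I_req = 9.192×10^8 mm⁴
Solid square: I = a⁴/12  ⇒  a = (12I)^(1/4) = (12×9.192×10^8)^(1/4) = 324 mm

a ≈ 324 mm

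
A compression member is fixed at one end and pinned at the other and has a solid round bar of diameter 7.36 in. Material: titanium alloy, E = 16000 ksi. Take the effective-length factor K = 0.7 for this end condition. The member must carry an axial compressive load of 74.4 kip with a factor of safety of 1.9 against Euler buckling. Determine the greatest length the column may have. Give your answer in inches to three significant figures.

L_max ≈ 573 in

I = πd⁴/64 = π×7.36⁴/64 = 144.0 in⁴
Required critical load P_cr = n·P = 1.9 × 74.4 = 141.4 kip = 1.414×10^5 lb
From P_cr = π²EI/(K·L)²:  L = (1/K)·√(π²EI/P_cr) = (1/0.7)·√(π²×1.60×10^7×144.0/1.414×10^5)
L = 573 in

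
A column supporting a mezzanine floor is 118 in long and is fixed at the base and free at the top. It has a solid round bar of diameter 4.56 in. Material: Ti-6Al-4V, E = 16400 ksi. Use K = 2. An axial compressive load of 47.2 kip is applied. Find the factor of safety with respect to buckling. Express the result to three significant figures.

I = πd⁴/64 = π×4.56⁴/64 = 21.22 in⁴
Effective length L_e = K·L = 2 × 118 = 236.0 in
P_cr = π²EI / L_e² = π² × 16400×10³ × 21.22 / 236.0² = 6.168×10^4 lb
Factor of safety n = P_cr / P = 61.681 / 47.2 = 1.31

n ≈ 1.31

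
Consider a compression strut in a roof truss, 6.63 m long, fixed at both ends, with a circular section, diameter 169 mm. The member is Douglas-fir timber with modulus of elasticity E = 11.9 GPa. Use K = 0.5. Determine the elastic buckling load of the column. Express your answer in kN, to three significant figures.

I = πd⁴/64 = π×169⁴/64 = 4.004×10^7 mm⁴
I = 4.004×10^7 mm⁴ = 4.004×10^-5 m⁴
Effective length L_e = K·L = 0.5 × 6.63 = 3.315 m
P_cr = π²EI / L_e² = π² × 11.9×10⁹ × 4.004×10^-5 / 3.315² = 4.280×10^5 N

P_cr ≈ 428 kN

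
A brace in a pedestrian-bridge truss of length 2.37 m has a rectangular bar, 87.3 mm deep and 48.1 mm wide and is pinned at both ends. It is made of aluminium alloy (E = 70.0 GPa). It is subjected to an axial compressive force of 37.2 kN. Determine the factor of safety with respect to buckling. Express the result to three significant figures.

n ≈ 2.68

Buckling occurs about the weak axis: I_min = h·b³/12 with b = 48.1 mm (the shorter side).
I_min = 87.3×48.1³/12 = 8.096×10^5 mm⁴
I = 8.096×10^5 mm⁴ = 8.096×10^-7 m⁴
Effective length L_e = K·L = 1 × 2.37 = 2.370 m
P_cr = π²EI / L_e² = π² × 70.0×10⁹ × 8.096×10^-7 / 2.370² = 9.958×10^4 N
Factor of safety n = P_cr / P = 99.579 / 37.2 = 2.68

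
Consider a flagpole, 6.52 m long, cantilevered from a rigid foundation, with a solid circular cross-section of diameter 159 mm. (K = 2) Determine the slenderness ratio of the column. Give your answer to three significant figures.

λ ≈ 328

For a solid circle r = d/4 = 159/4 = 39.75 mm
L_e = K·L = 2 × 6.52 m = 13.04 m = 13040 mm
λ = L_e / r_min = 13040 / 39.75 = 328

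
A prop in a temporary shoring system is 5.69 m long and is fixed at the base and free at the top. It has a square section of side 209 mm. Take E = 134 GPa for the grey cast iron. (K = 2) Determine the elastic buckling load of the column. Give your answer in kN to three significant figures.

P_cr ≈ 1620 kN

I = a⁴/12 = 209⁴/12 = 1.590×10^8 mm⁴
I = 1.590×10^8 mm⁴ = 1.590×10^-4 m⁴
Effective length L_e = K·L = 2 × 5.69 = 11.38 m
P_cr = π²EI / L_e² = π² × 134×10⁹ × 1.590×10^-4 / 11.38² = 1.624×10^6 N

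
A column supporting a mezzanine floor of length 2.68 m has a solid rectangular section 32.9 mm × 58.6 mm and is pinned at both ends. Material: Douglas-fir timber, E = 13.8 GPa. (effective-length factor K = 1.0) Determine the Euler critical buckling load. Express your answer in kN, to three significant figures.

Buckling occurs about the weak axis: I_min = h·b³/12 with b = 32.9 mm (the shorter side).
I_min = 58.6×32.9³/12 = 1.739×10^5 mm⁴
I = 1.739×10^5 mm⁴ = 1.739×10^-7 m⁴
Effective length L_e = K·L = 1 × 2.68 = 2.680 m
P_cr = π²EI / L_e² = π² × 13.8×10⁹ × 1.739×10^-7 / 2.680² = 3.298×10^3 N

P_cr ≈ 3.30 kN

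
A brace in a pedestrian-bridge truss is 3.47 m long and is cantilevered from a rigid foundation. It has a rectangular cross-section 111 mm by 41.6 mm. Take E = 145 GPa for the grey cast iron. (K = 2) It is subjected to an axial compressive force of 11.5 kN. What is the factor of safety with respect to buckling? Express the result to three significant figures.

Buckling occurs about the weak axis: I_min = h·b³/12 with b = 41.6 mm (the shorter side).
I_min = 111×41.6³/12 = 6.659×10^5 mm⁴
I = 6.659×10^5 mm⁴ = 6.659×10^-7 m⁴
Effective length L_e = K·L = 2 × 3.47 = 6.940 m
P_cr = π²EI / L_e² = π² × 145×10⁹ × 6.659×10^-7 / 6.940² = 1.979×10^4 N
Factor of safety n = P_cr / P = 19.787 / 11.5 = 1.72

n ≈ 1.72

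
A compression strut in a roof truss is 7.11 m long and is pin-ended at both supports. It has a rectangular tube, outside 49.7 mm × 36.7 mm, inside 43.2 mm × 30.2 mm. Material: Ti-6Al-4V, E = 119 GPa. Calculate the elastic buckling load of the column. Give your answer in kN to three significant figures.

Weak-axis I_min = (h_o·b_o³ − h_i·b_i³)/12 with b_o = 36.7, b_i = 30.20 mm (shorter outer/inner sides).
I_min = (49.7×36.7³ − 43.20×30.20³)/12 = 1.056×10^5 mm⁴
I = 1.056×10^5 mm⁴ = 1.056×10^-7 m⁴
Effective length L_e = K·L = 1 × 7.11 = 7.110 m
P_cr = π²EI / L_e² = π² × 119×10⁹ × 1.056×10^-7 / 7.110² = 2.453×10^3 N

P_cr ≈ 2.45 kN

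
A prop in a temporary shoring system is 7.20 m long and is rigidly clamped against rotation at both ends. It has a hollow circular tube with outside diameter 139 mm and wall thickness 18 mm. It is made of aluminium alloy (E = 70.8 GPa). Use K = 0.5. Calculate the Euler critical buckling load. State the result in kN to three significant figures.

P_cr ≈ 690 kN

Inner diameter d_i = 139 − 2×18 = 103.0 mm
I = π(d_o⁴ − d_i⁴)/64 = π(139⁴ − 103.0⁴)/64 = 1.280×10^7 mm⁴
I = 1.280×10^7 mm⁴ = 1.280×10^-5 m⁴
Effective length L_e = K·L = 0.5 × 7.20 = 3.600 m
P_cr = π²EI / L_e² = π² × 70.8×10⁹ × 1.280×10^-5 / 3.600² = 6.901×10^5 N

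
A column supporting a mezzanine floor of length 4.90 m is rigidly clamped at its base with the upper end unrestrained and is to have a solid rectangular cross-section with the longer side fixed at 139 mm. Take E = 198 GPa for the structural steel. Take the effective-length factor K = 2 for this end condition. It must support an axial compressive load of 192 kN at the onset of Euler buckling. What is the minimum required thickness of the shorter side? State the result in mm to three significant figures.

b ≈ 93.4 mm

L_e = K·L = 2 × 4.90 = 9.800 m
Required I = P_cr·L_e²/(π²E) = 1.920×10^5 × 9.800² / (π² × 1.98×10^11) = 9.436×10^-6 m⁴
I_req = 9.436×10^6 mm⁴
Rectangle, weak axis: I_min = h·b³/12 with h = 139 mm fixed  ⇒  b = (12I/h)^(1/3) = 93.4 mm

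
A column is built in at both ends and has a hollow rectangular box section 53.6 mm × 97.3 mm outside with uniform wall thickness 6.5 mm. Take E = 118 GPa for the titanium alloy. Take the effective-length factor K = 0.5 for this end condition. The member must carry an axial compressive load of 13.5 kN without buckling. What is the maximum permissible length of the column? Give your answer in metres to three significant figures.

Inner dimensions: h_i = 97.3 − 2×6.5 = 84.30 mm, b_i = 53.6 − 2×6.5 = 40.60 mm
Weak-axis I_min = (h_o·b_o³ − h_i·b_i³)/12 with b_o = 53.6, b_i = 40.60 mm (shorter outer/inner sides).
I_min = (97.3×53.6³ − 84.30×40.60³)/12 = 7.785×10^5 mm⁴
I = 7.785×10^-7 m⁴
At the buckling limit P_cr = P = 1.350×10^4 N
From P_cr = π²EI/(K·L)²:  L = (1/K)·√(π²EI/P_cr) = (1/0.5)·√(π²×1.18×10^11×7.785×10^-7/1.350×10^4)
L = 16.4 m

L_max ≈ 16.4 m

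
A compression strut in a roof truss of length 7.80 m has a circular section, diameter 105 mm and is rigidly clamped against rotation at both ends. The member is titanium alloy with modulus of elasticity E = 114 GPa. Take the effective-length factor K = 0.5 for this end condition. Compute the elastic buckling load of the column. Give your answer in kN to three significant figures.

I = πd⁴/64 = π×105⁴/64 = 5.967×10^6 mm⁴
I = 5.967×10^6 mm⁴ = 5.967×10^-6 m⁴
Effective length L_e = K·L = 0.5 × 7.80 = 3.900 m
P_cr = π²EI / L_e² = π² × 114×10⁹ × 5.967×10^-6 / 3.900² = 4.414×10^5 N

P_cr ≈ 441 kN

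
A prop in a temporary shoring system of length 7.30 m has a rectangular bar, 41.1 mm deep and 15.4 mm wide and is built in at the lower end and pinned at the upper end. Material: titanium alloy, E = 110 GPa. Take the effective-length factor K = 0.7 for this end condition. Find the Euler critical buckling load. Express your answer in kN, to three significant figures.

Buckling occurs about the weak axis: I_min = h·b³/12 with b = 15.4 mm (the shorter side).
I_min = 41.1×15.4³/12 = 1.251×10^4 mm⁴
I = 1.251×10^4 mm⁴ = 1.251×10^-8 m⁴
Effective length L_e = K·L = 0.7 × 7.30 = 5.110 m
P_cr = π²EI / L_e² = π² × 110×10⁹ × 1.251×10^-8 / 5.110² = 520.1 N

P_cr ≈ 0.520 kN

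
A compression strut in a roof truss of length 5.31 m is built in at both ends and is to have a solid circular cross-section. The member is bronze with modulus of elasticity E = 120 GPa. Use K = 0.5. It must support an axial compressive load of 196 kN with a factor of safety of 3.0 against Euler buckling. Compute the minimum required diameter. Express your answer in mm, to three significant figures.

d ≈ 91.9 mm

Required P_cr = n·P = 3.0 × 196 = 588.0 kN
L_e = K·L = 0.5 × 5.31 = 2.655 m
Required I = P_cr·L_e²/(π²E) = 5.880×10^5 × 2.655² / (π² × 1.20×10^11) = 3.500×10^-6 m⁴
I_req = 3.500×10^6 mm⁴
Solid circle: I = πd⁴/64  ⇒  d = (64I/π)^(1/4) = (64×3.500×10^6/π)^(1/4) = 91.9 mm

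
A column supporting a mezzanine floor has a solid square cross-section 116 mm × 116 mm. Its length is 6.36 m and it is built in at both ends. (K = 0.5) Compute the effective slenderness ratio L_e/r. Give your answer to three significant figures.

I = a⁴/12 = 116⁴/12 = 1.509×10^7 mm⁴
A = 1.346×10^4 mm²;  r_min = √(I/A) = √(1.509×10^7/1.346×10^4) = 33.49 mm
L_e = K·L = 0.5 × 6.36 m = 3.180 m = 3180.0 mm
λ = L_e / r_min = 3180.0 / 33.49 = 95.0

λ ≈ 95.0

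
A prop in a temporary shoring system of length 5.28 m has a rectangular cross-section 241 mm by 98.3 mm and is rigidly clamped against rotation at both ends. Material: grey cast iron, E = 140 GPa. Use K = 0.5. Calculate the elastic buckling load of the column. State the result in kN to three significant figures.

P_cr ≈ 3780 kN

Buckling occurs about the weak axis: I_min = h·b³/12 with b = 98.3 mm (the shorter side).
I_min = 241×98.3³/12 = 1.908×10^7 mm⁴
I = 1.908×10^7 mm⁴ = 1.908×10^-5 m⁴
Effective length L_e = K·L = 0.5 × 5.28 = 2.640 m
P_cr = π²EI / L_e² = π² × 140×10⁹ × 1.908×10^-5 / 2.640² = 3.782×10^6 N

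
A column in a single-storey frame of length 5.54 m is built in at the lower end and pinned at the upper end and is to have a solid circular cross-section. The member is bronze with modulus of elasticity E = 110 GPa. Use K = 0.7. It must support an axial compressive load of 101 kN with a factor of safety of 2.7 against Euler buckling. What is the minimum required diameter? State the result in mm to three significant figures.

Required P_cr = n·P = 2.7 × 101 = 272.7 kN
L_e = K·L = 0.7 × 5.54 = 3.878 m
Required I = P_cr·L_e²/(π²E) = 2.727×10^5 × 3.878² / (π² × 1.10×10^11) = 3.778×10^-6 m⁴
I_req = 3.778×10^6 mm⁴
Solid circle: I = πd⁴/64  ⇒  d = (64I/π)^(1/4) = (64×3.778×10^6/π)^(1/4) = 93.7 mm

d ≈ 93.7 mm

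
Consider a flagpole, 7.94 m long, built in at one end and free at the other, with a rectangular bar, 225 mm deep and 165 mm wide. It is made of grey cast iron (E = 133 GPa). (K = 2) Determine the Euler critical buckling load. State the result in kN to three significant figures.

Buckling occurs about the weak axis: I_min = h·b³/12 with b = 165 mm (the shorter side).
I_min = 225×165³/12 = 8.423×10^7 mm⁴
I = 8.423×10^7 mm⁴ = 8.423×10^-5 m⁴
Effective length L_e = K·L = 2 × 7.94 = 15.88 m
P_cr = π²EI / L_e² = π² × 133×10⁹ × 8.423×10^-5 / 15.88² = 4.384×10^5 N

P_cr ≈ 438 kN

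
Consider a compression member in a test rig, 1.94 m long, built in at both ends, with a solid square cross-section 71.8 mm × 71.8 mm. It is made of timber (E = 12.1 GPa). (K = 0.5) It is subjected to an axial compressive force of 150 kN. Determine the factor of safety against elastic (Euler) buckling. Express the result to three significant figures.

I = a⁴/12 = 71.8⁴/12 = 2.215×10^6 mm⁴
I = 2.215×10^6 mm⁴ = 2.215×10^-6 m⁴
Effective length L_e = K·L = 0.5 × 1.94 = 0.9700 m
P_cr = π²EI / L_e² = π² × 12.1×10⁹ × 2.215×10^-6 / 0.9700² = 2.811×10^5 N
Factor of safety n = P_cr / P = 281.10 / 150 = 1.87

n ≈ 1.87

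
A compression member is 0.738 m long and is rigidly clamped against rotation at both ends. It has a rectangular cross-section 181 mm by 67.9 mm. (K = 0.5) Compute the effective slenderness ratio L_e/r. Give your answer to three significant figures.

λ ≈ 18.8

Buckling occurs about the weak axis: I_min = h·b³/12 with b = 67.9 mm (the shorter side).
I_min = 181×67.9³/12 = 4.722×10^6 mm⁴
A = 1.229×10^4 mm²;  r_min = √(I/A) = √(4.722×10^6/1.229×10^4) = 19.60 mm
L_e = K·L = 0.5 × 0.738 m = 0.3690 m = 369.00 mm
λ = L_e / r_min = 369.00 / 19.60 = 18.8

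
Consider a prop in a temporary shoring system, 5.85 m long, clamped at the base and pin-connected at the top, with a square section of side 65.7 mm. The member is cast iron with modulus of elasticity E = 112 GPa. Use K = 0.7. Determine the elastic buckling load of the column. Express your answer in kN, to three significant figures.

I = a⁴/12 = 65.7⁴/12 = 1.553×10^6 mm⁴
I = 1.553×10^6 mm⁴ = 1.553×10^-6 m⁴
Effective length L_e = K·L = 0.7 × 5.85 = 4.095 m
P_cr = π²EI / L_e² = π² × 112×10⁹ × 1.553×10^-6 / 4.095² = 1.024×10^5 N

P_cr ≈ 102 kN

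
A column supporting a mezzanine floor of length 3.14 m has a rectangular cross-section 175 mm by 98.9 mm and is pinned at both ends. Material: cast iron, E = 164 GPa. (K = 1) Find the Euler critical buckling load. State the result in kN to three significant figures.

Buckling occurs about the weak axis: I_min = h·b³/12 with b = 98.9 mm (the shorter side).
I_min = 175×98.9³/12 = 1.411×10^7 mm⁴
I = 1.411×10^7 mm⁴ = 1.411×10^-5 m⁴
Effective length L_e = K·L = 1 × 3.14 = 3.140 m
P_cr = π²EI / L_e² = π² × 164×10⁹ × 1.411×10^-5 / 3.140² = 2.316×10^6 N

P_cr ≈ 2320 kN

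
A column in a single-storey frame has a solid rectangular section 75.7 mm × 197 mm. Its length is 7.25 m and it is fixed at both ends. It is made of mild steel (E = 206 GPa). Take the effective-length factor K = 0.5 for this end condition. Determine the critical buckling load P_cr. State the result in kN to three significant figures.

Buckling occurs about the weak axis: I_min = h·b³/12 with b = 75.7 mm (the shorter side).
I_min = 197×75.7³/12 = 7.122×10^6 mm⁴
I = 7.122×10^6 mm⁴ = 7.122×10^-6 m⁴
Effective length L_e = K·L = 0.5 × 7.25 = 3.625 m
P_cr = π²EI / L_e² = π² × 206×10⁹ × 7.122×10^-6 / 3.625² = 1.102×10^6 N

P_cr ≈ 1100 kN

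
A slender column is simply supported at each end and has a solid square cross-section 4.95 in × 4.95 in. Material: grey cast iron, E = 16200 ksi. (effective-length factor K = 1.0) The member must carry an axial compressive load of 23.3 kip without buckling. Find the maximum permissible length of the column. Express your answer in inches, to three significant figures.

I = a⁴/12 = 4.95⁴/12 = 50.03 in⁴
At the buckling limit P_cr = P = 2.330×10^4 lb
From P_cr = π²EI/(K·L)²:  L = (1/K)·√(π²EI/P_cr) = (1/1)·√(π²×1.62×10^7×50.03/2.330×10^4)
L = 586 in

L_max ≈ 586 in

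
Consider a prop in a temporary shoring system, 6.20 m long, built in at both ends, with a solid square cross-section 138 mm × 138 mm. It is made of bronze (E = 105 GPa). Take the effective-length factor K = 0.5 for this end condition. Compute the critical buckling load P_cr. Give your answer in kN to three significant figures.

P_cr ≈ 3260 kN

I = a⁴/12 = 138⁴/12 = 3.022×10^7 mm⁴
I = 3.022×10^7 mm⁴ = 3.022×10^-5 m⁴
Effective length L_e = K·L = 0.5 × 6.20 = 3.100 m
P_cr = π²EI / L_e² = π² × 105×10⁹ × 3.022×10^-5 / 3.100² = 3.259×10^6 N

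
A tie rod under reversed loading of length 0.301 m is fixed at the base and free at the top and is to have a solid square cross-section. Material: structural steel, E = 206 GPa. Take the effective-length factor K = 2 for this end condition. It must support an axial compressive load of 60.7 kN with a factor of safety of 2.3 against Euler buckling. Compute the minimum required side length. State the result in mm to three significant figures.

a ≈ 23.4 mm

Required P_cr = n·P = 2.3 × 60.7 = 139.6 kN
L_e = K·L = 2 × 0.301 = 0.6020 m
Required I = P_cr·L_e²/(π²E) = 1.396×10^5 × 0.6020² / (π² × 2.06×10^11) = 2.489×10^-8 m⁴
I_req = 2.489×10^4 mm⁴
Solid square: I = a⁴/12  ⇒  a = (12I)^(1/4) = (12×2.489×10^4)^(1/4) = 23.4 mm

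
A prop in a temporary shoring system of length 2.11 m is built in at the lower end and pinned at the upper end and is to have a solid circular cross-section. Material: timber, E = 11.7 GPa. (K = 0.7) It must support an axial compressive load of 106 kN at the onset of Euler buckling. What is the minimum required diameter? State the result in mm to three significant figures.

d ≈ 79.9 mm

L_e = K·L = 0.7 × 2.11 = 1.477 m
Required I = P_cr·L_e²/(π²E) = 1.060×10^5 × 1.477² / (π² × 1.17×10^10) = 2.003×10^-6 m⁴
I_req = 2.003×10^6 mm⁴
Solid circle: I = πd⁴/64  ⇒  d = (64I/π)^(1/4) = (64×2.003×10^6/π)^(1/4) = 79.9 mm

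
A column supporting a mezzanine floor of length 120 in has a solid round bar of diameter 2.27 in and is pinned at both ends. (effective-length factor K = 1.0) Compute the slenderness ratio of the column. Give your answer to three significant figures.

λ ≈ 211

For a solid circle r = d/4 = 2.27/4 = 0.5675 in
L_e = K·L = 1 × 120 = 120.0 in
λ = L_e / r_min = 120.00 / 0.5675 = 211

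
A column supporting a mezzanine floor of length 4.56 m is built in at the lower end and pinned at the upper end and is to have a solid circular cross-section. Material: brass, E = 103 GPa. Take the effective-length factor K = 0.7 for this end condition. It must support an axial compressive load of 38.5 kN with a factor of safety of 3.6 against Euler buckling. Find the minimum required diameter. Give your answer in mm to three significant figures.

d ≈ 72.9 mm

Required P_cr = n·P = 3.6 × 38.5 = 138.6 kN
L_e = K·L = 0.7 × 4.56 = 3.192 m
Required I = P_cr·L_e²/(π²E) = 1.386×10^5 × 3.192² / (π² × 1.03×10^11) = 1.389×10^-6 m⁴
I_req = 1.389×10^6 mm⁴
Solid circle: I = πd⁴/64  ⇒  d = (64I/π)^(1/4) = (64×1.389×10^6/π)^(1/4) = 72.9 mm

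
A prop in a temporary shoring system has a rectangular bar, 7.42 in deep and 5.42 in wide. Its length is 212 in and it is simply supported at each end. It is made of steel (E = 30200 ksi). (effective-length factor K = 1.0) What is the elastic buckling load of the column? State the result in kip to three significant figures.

P_cr ≈ 653 kip

Buckling occurs about the weak axis: I_min = h·b³/12 with b = 5.42 in (the shorter side).
I_min = 7.42×5.42³/12 = 98.45 in⁴
Effective length L_e = K·L = 1 × 212 = 212.0 in
P_cr = π²EI / L_e² = π² × 30200×10³ × 98.45 / 212.0² = 6.529×10^5 lb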